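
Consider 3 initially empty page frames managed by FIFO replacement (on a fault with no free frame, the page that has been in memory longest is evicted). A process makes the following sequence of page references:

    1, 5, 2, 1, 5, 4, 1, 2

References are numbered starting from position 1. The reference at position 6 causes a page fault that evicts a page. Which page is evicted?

1

pos 1: 1: fault, frames {1}
pos 2: 5: fault, frames {1,5}
pos 3: 2: fault, frames {1,5,2}
pos 4: 1: hit
pos 5: 5: hit
pos 6: 4: fault, evict 1, frames {5,2,4}
At position 6, page 1 is evicted.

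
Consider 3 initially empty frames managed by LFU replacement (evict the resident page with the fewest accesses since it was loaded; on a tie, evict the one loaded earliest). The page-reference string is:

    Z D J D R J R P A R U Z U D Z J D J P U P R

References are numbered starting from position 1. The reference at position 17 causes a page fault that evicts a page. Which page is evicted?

Z

pos 1: Z -> fault, frames (Z)
pos 2: D -> fault, frames (Z D)
pos 3: J -> fault, frames (Z D J)
pos 4: D -> hit
pos 5: R -> fault, evict Z, frames (D J R)
pos 6: J -> hit
pos 7: R -> hit
pos 8: P -> fault, evict D, frames (J R P)
pos 9: A -> fault, evict P, frames (J R A)
pos 10: R -> hit
pos 11: U -> fault, evict A, frames (J R U)
pos 12: Z -> fault, evict U, frames (J R Z)
pos 13: U -> fault, evict Z, frames (J R U)
pos 14: D -> fault, evict U, frames (J R D)
pos 15: Z -> fault, evict D, frames (J R Z)
pos 16: J -> hit
pos 17: D -> fault, evict Z, frames (J R D)
At position 17, page Z is evicted.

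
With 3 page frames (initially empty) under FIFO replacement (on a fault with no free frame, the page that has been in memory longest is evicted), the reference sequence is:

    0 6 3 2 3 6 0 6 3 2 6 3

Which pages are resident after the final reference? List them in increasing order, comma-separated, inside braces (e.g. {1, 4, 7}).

{2, 3, 6}

0 -> fault, frames (0)
6 -> fault, frames (0 6)
3 -> fault, frames (0 6 3)
2 -> fault, evict 0, frames (6 3 2)
3 -> hit
6 -> hit
0 -> fault, evict 6, frames (3 2 0)
6 -> fault, evict 3, frames (2 0 6)
3 -> fault, evict 2, frames (0 6 3)
2 -> fault, evict 0, frames (6 3 2)
6 -> hit
3 -> hit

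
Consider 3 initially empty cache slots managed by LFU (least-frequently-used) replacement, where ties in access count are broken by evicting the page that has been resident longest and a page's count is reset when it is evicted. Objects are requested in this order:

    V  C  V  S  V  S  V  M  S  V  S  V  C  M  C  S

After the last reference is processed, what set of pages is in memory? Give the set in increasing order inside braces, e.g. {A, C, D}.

{C, S, V}

V: miss, frames {V}
C: miss, frames {V,C}
V: hit
S: miss, frames {V,C,S}
V: hit
S: hit
V: hit
M: miss, evict C, frames {V,S,M}
S: hit
V: hit
S: hit
V: hit
C: miss, evict M, frames {V,S,C}
M: miss, evict C, frames {V,S,M}
C: miss, evict M, frames {V,S,C}
S: hit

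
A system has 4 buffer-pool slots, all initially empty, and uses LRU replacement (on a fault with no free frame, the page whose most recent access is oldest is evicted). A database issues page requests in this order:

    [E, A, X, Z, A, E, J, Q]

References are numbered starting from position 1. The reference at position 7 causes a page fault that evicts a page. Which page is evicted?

pos 1: E -> miss, frames {E}
pos 2: A -> miss, frames {E,A}
pos 3: X -> miss, frames {E,A,X}
pos 4: Z -> miss, frames {E,A,X,Z}
pos 5: A -> hit
pos 6: E -> hit
pos 7: J -> miss, evict X, frames {Z,A,E,J}
At position 7, page X is evicted.

X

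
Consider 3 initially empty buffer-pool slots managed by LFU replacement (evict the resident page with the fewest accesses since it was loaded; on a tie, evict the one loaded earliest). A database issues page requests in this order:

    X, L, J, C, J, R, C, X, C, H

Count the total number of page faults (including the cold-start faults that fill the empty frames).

X -> fault, frames {X}
L -> fault, frames {X,L}
J -> fault, frames {X,L,J}
C -> fault, evict X, frames {L,J,C}
J -> hit
R -> fault, evict L, frames {J,C,R}
C -> hit
X -> fault, evict R, frames {J,C,X}
C -> hit
H -> fault, evict X, frames {J,C,H}
Page faults: 7.

7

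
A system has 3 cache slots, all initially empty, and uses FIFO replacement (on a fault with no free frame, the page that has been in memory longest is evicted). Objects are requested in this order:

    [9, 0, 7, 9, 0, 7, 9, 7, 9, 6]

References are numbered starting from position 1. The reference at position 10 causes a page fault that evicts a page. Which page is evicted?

9

pos 1: 9 -> fault, frames {9}
pos 2: 0 -> fault, frames {9,0}
pos 3: 7 -> fault, frames {9,0,7}
pos 4: 9 -> hit
pos 5: 0 -> hit
pos 6: 7 -> hit
pos 7: 9 -> hit
pos 8: 7 -> hit
pos 9: 9 -> hit
pos 10: 6 -> fault, evict 9, frames {0,7,6}
At position 10, page 9 is evicted.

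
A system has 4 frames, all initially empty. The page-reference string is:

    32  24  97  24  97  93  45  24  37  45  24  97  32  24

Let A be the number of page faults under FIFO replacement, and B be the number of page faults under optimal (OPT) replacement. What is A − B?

Under FIFO: F F F . . F F . F . F F F . → 9 faults.
Under OPT: F F F . . F F . F . . . F . → 7 faults.
A − B = 9 − 7 = 2.

2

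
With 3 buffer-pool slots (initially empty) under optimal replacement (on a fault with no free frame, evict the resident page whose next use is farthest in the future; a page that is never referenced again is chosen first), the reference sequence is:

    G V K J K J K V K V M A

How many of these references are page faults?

G -> fault, frames {G}
V -> fault, frames {G,V}
K -> fault, frames {G,V,K}
J -> fault, evict G, frames {V,K,J}
K -> hit
J -> hit
K -> hit
V -> hit
K -> hit
V -> hit
M -> fault, evict J, frames {V,K,M}
A -> fault, evict M, frames {V,K,A}
Page faults: 6.

6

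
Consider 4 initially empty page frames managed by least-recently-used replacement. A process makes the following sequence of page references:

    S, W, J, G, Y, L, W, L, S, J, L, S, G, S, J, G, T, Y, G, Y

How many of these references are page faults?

12

S → fault, frames {S}
W → fault, frames {S,W}
J → fault, frames {S,W,J}
G → fault, frames {S,W,J,G}
Y → fault, evict S, frames {W,J,G,Y}
L → fault, evict W, frames {J,G,Y,L}
W → fault, evict J, frames {G,Y,L,W}
L → hit
S → fault, evict G, frames {Y,W,L,S}
J → fault, evict Y, frames {W,L,S,J}
L → hit
S → hit
G → fault, evict W, frames {J,L,S,G}
S → hit
J → hit
G → hit
T → fault, evict L, frames {S,J,G,T}
Y → fault, evict S, frames {J,G,T,Y}
G → hit
Y → hit
Page faults: 12.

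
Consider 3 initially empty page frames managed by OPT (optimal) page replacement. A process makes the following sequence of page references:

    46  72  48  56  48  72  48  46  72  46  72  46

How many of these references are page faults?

5

46 -> miss, frames (46)
72 -> miss, frames (46 72)
48 -> miss, frames (46 72 48)
56 -> miss, evict 46, frames (72 48 56)
48 -> hit
72 -> hit
48 -> hit
46 -> miss, evict 56, frames (72 48 46)
72 -> hit
46 -> hit
72 -> hit
46 -> hit
Page faults: 5.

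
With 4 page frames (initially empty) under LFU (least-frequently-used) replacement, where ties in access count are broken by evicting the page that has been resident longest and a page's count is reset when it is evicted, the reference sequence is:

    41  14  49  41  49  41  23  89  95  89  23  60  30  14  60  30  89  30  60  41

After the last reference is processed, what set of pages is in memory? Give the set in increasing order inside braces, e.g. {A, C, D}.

41: miss, frames {41}
14: miss, frames {41,14}
49: miss, frames {41,14,49}
41: hit
49: hit
41: hit
23: miss, frames {41,14,49,23}
89: miss, evict 14, frames {41,49,23,89}
95: miss, evict 23, frames {41,49,89,95}
89: hit
23: miss, evict 95, frames {41,49,89,23}
60: miss, evict 23, frames {41,49,89,60}
30: miss, evict 60, frames {41,49,89,30}
14: miss, evict 30, frames {41,49,89,14}
60: miss, evict 14, frames {41,49,89,60}
30: miss, evict 60, frames {41,49,89,30}
89: hit
30: hit
60: miss, evict 49, frames {41,89,30,60}
41: hit

{30, 41, 60, 89}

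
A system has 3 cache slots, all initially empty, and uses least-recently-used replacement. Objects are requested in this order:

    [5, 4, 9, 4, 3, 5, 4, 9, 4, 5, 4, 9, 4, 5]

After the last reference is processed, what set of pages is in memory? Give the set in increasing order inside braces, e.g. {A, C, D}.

5: miss, frames [5]
4: miss, frames [5, 4]
9: miss, frames [5, 4, 9]
4: hit
3: miss, evict 5, frames [9, 4, 3]
5: miss, evict 9, frames [4, 3, 5]
4: hit
9: miss, evict 3, frames [5, 4, 9]
4: hit
5: hit
4: hit
9: hit
4: hit
5: hit

{4, 5, 9}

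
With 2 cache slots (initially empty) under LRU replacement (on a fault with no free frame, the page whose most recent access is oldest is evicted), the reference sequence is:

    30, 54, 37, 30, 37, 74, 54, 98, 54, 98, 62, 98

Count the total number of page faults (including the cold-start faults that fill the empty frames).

8

30 → miss, frames (30)
54 → miss, frames (30 54)
37 → miss, evict 30, frames (54 37)
30 → miss, evict 54, frames (37 30)
37 → hit
74 → miss, evict 30, frames (37 74)
54 → miss, evict 37, frames (74 54)
98 → miss, evict 74, frames (54 98)
54 → hit
98 → hit
62 → miss, evict 54, frames (98 62)
98 → hit
Page faults: 8.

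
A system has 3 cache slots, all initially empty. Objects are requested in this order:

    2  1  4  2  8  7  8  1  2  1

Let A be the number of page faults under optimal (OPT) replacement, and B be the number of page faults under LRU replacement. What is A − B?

Under OPT: F F F . F F . . F . → 6 faults.
Under LRU: F F F . F F . F F . → 7 faults.
A − B = 6 − 7 = -1.

-1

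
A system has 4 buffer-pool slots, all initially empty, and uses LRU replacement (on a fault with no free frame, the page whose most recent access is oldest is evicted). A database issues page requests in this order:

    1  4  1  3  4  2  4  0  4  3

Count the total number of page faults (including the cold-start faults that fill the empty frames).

1: fault, frames {1}
4: fault, frames {1,4}
1: hit
3: fault, frames {4,1,3}
4: hit
2: fault, frames {1,3,4,2}
4: hit
0: fault, evict 1, frames {3,2,4,0}
4: hit
3: hit
Page faults: 5.

5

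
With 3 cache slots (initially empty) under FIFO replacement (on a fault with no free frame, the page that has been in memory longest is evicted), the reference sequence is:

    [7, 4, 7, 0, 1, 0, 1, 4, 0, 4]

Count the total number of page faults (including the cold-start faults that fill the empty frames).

7 → miss, frames [7]
4 → miss, frames [7, 4]
7 → hit
0 → miss, frames [7, 4, 0]
1 → miss, evict 7, frames [4, 0, 1]
0 → hit
1 → hit
4 → hit
0 → hit
4 → hit
Page faults: 4.

4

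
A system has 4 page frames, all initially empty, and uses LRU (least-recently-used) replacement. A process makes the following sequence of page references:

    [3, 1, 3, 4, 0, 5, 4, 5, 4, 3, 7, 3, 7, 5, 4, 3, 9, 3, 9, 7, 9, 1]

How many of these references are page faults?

9

3 -> miss, frames [3]
1 -> miss, frames [3, 1]
3 -> hit
4 -> miss, frames [1, 3, 4]
0 -> miss, frames [1, 3, 4, 0]
5 -> miss, evict 1, frames [3, 4, 0, 5]
4 -> hit
5 -> hit
4 -> hit
3 -> hit
7 -> miss, evict 0, frames [5, 4, 3, 7]
3 -> hit
7 -> hit
5 -> hit
4 -> hit
3 -> hit
9 -> miss, evict 7, frames [5, 4, 3, 9]
3 -> hit
9 -> hit
7 -> miss, evict 5, frames [4, 3, 9, 7]
9 -> hit
1 -> miss, evict 4, frames [3, 7, 9, 1]
Page faults: 9.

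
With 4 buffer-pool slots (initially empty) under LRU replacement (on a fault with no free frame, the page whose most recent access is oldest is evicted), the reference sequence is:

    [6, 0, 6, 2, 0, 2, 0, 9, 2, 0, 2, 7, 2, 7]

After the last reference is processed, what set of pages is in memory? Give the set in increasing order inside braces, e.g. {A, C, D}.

{0, 2, 7, 9}

6 -> fault, frames [6]
0 -> fault, frames [6, 0]
6 -> hit
2 -> fault, frames [0, 6, 2]
0 -> hit
2 -> hit
0 -> hit
9 -> fault, frames [6, 2, 0, 9]
2 -> hit
0 -> hit
2 -> hit
7 -> fault, evict 6, frames [9, 0, 2, 7]
2 -> hit
7 -> hit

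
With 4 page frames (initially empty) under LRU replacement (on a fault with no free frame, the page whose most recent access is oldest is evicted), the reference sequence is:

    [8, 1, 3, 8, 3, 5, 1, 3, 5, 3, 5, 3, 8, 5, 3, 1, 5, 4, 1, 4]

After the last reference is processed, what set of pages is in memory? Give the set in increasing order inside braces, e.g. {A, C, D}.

8 → fault, frames {8}
1 → fault, frames {8,1}
3 → fault, frames {8,1,3}
8 → hit
3 → hit
5 → fault, frames {1,8,3,5}
1 → hit
3 → hit
5 → hit
3 → hit
5 → hit
3 → hit
8 → hit
5 → hit
3 → hit
1 → hit
5 → hit
4 → fault, evict 8, frames {3,1,5,4}
1 → hit
4 → hit

{1, 3, 4, 5}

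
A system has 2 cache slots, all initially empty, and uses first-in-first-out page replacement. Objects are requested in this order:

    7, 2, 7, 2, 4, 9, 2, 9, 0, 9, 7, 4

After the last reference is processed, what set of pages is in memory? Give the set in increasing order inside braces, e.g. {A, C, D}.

7 -> fault, frames (7)
2 -> fault, frames (7 2)
7 -> hit
2 -> hit
4 -> fault, evict 7, frames (2 4)
9 -> fault, evict 2, frames (4 9)
2 -> fault, evict 4, frames (9 2)
9 -> hit
0 -> fault, evict 9, frames (2 0)
9 -> fault, evict 2, frames (0 9)
7 -> fault, evict 0, frames (9 7)
4 -> fault, evict 9, frames (7 4)

{4, 7}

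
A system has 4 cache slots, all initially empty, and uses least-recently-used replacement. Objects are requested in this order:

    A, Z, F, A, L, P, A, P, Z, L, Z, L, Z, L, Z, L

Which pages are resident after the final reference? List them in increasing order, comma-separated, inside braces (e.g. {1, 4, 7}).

{A, L, P, Z}

A: fault, frames (A)
Z: fault, frames (A Z)
F: fault, frames (A Z F)
A: hit
L: fault, frames (Z F A L)
P: fault, evict Z, frames (F A L P)
A: hit
P: hit
Z: fault, evict F, frames (L A P Z)
L: hit
Z: hit
L: hit
Z: hit
L: hit
Z: hit
L: hit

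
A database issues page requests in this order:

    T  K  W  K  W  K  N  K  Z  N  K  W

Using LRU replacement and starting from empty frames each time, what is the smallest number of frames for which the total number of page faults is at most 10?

2

f=1: 12 faults
f=2: 8 faults
f=3: 6 faults
f=4: 5 faults
f=5: 5 faults
Smallest f with faults ≤ 10 is 2.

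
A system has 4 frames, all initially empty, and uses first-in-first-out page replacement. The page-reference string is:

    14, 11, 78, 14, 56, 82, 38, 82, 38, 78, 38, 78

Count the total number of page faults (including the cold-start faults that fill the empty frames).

6

14 -> miss, frames {14}
11 -> miss, frames {14,11}
78 -> miss, frames {14,11,78}
14 -> hit
56 -> miss, frames {14,11,78,56}
82 -> miss, evict 14, frames {11,78,56,82}
38 -> miss, evict 11, frames {78,56,82,38}
82 -> hit
38 -> hit
78 -> hit
38 -> hit
78 -> hit
Page faults: 6.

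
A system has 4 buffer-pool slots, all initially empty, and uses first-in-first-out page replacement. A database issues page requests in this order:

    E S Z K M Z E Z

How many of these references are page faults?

6

E -> miss, frames [E]
S -> miss, frames [E, S]
Z -> miss, frames [E, S, Z]
K -> miss, frames [E, S, Z, K]
M -> miss, evict E, frames [S, Z, K, M]
Z -> hit
E -> miss, evict S, frames [Z, K, M, E]
Z -> hit
Page faults: 6.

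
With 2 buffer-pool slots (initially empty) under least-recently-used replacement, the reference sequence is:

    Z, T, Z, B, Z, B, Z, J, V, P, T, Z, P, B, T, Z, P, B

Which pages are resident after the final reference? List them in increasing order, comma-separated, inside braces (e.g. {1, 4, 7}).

Z: miss, frames {Z}
T: miss, frames {Z,T}
Z: hit
B: miss, evict T, frames {Z,B}
Z: hit
B: hit
Z: hit
J: miss, evict B, frames {Z,J}
V: miss, evict Z, frames {J,V}
P: miss, evict J, frames {V,P}
T: miss, evict V, frames {P,T}
Z: miss, evict P, frames {T,Z}
P: miss, evict T, frames {Z,P}
B: miss, evict Z, frames {P,B}
T: miss, evict P, frames {B,T}
Z: miss, evict B, frames {T,Z}
P: miss, evict T, frames {Z,P}
B: miss, evict Z, frames {P,B}

{B, P}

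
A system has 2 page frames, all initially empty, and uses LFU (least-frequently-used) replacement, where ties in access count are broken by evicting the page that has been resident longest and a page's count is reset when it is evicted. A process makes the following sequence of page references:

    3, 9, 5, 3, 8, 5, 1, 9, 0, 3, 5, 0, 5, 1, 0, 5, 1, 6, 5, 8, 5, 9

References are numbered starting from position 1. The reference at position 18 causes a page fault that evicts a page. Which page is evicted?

1

pos 1: 3 → miss, frames (3)
pos 2: 9 → miss, frames (3 9)
pos 3: 5 → miss, evict 3, frames (9 5)
pos 4: 3 → miss, evict 9, frames (5 3)
pos 5: 8 → miss, evict 5, frames (3 8)
pos 6: 5 → miss, evict 3, frames (8 5)
pos 7: 1 → miss, evict 8, frames (5 1)
pos 8: 9 → miss, evict 5, frames (1 9)
pos 9: 0 → miss, evict 1, frames (9 0)
pos 10: 3 → miss, evict 9, frames (0 3)
pos 11: 5 → miss, evict 0, frames (3 5)
pos 12: 0 → miss, evict 3, frames (5 0)
pos 13: 5 → hit
pos 14: 1 → miss, evict 0, frames (5 1)
pos 15: 0 → miss, evict 1, frames (5 0)
pos 16: 5 → hit
pos 17: 1 → miss, evict 0, frames (5 1)
pos 18: 6 → miss, evict 1, frames (5 6)
At position 18, page 1 is evicted.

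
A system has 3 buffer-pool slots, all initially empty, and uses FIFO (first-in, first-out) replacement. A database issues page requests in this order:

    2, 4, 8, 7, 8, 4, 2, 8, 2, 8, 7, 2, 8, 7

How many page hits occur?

2: fault, frames [2]
4: fault, frames [2, 4]
8: fault, frames [2, 4, 8]
7: fault, evict 2, frames [4, 8, 7]
8: hit
4: hit
2: fault, evict 4, frames [8, 7, 2]
8: hit
2: hit
8: hit
7: hit
2: hit
8: hit
7: hit
Hits: 9.

9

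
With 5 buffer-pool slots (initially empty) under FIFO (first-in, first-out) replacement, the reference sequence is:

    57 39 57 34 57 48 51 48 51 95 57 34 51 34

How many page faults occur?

7

57 → fault, frames (57)
39 → fault, frames (57 39)
57 → hit
34 → fault, frames (57 39 34)
57 → hit
48 → fault, frames (57 39 34 48)
51 → fault, frames (57 39 34 48 51)
48 → hit
51 → hit
95 → fault, evict 57, frames (39 34 48 51 95)
57 → fault, evict 39, frames (34 48 51 95 57)
34 → hit
51 → hit
34 → hit
Page faults: 7.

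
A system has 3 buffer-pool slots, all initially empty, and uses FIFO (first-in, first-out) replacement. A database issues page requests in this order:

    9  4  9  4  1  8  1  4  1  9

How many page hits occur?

5

9 -> fault, frames {9}
4 -> fault, frames {9,4}
9 -> hit
4 -> hit
1 -> fault, frames {9,4,1}
8 -> fault, evict 9, frames {4,1,8}
1 -> hit
4 -> hit
1 -> hit
9 -> fault, evict 4, frames {1,8,9}
Hits: 5.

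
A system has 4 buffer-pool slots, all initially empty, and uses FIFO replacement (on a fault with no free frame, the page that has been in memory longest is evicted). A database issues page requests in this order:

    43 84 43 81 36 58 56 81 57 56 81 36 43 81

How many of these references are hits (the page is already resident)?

43 → miss, frames (43)
84 → miss, frames (43 84)
43 → hit
81 → miss, frames (43 84 81)
36 → miss, frames (43 84 81 36)
58 → miss, evict 43, frames (84 81 36 58)
56 → miss, evict 84, frames (81 36 58 56)
81 → hit
57 → miss, evict 81, frames (36 58 56 57)
56 → hit
81 → miss, evict 36, frames (58 56 57 81)
36 → miss, evict 58, frames (56 57 81 36)
43 → miss, evict 56, frames (57 81 36 43)
81 → hit
Hits: 4.

4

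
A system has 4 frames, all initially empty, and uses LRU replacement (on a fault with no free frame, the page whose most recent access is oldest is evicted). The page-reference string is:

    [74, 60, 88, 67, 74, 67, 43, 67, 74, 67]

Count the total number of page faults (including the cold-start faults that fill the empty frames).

74 → fault, frames [74]
60 → fault, frames [74, 60]
88 → fault, frames [74, 60, 88]
67 → fault, frames [74, 60, 88, 67]
74 → hit
67 → hit
43 → fault, evict 60, frames [88, 74, 67, 43]
67 → hit
74 → hit
67 → hit
Page faults: 5.

5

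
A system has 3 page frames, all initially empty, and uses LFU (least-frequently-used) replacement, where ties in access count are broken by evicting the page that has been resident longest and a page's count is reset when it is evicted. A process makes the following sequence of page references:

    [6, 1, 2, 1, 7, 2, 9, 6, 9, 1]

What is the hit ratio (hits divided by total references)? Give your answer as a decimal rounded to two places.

6: miss, frames {6}
1: miss, frames {6,1}
2: miss, frames {6,1,2}
1: hit
7: miss, evict 6, frames {1,2,7}
2: hit
9: miss, evict 7, frames {1,2,9}
6: miss, evict 9, frames {1,2,6}
9: miss, evict 6, frames {1,2,9}
1: hit
Hits: 3 of 10 references → 3/10 = 0.3000.

0.30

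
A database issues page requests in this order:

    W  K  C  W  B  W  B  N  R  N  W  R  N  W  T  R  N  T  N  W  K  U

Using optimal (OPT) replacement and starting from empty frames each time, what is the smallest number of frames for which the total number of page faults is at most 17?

2

f=1: 22 faults
f=2: 14 faults
f=3: 10 faults
f=4: 9 faults
f=5: 8 faults
f=6: 8 faults
f=7: 8 faults
f=8: 8 faults
Smallest f with faults ≤ 17 is 2.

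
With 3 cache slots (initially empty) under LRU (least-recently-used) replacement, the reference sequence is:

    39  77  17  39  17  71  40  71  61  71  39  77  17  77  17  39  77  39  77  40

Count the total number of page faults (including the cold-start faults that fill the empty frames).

10

39: fault, frames {39}
77: fault, frames {39,77}
17: fault, frames {39,77,17}
39: hit
17: hit
71: fault, evict 77, frames {39,17,71}
40: fault, evict 39, frames {17,71,40}
71: hit
61: fault, evict 17, frames {40,71,61}
71: hit
39: fault, evict 40, frames {61,71,39}
77: fault, evict 61, frames {71,39,77}
17: fault, evict 71, frames {39,77,17}
77: hit
17: hit
39: hit
77: hit
39: hit
77: hit
40: fault, evict 17, frames {39,77,40}
Page faults: 10.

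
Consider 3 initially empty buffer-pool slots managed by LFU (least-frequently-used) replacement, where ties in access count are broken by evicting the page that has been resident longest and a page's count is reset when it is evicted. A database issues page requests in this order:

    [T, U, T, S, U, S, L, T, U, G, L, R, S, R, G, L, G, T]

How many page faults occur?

T → fault, frames (T)
U → fault, frames (T U)
T → hit
S → fault, frames (T U S)
U → hit
S → hit
L → fault, evict T, frames (U S L)
T → fault, evict L, frames (U S T)
U → hit
G → fault, evict T, frames (U S G)
L → fault, evict G, frames (U S L)
R → fault, evict L, frames (U S R)
S → hit
R → hit
G → fault, evict R, frames (U S G)
L → fault, evict G, frames (U S L)
G → fault, evict L, frames (U S G)
T → fault, evict G, frames (U S T)
Page faults: 12.

12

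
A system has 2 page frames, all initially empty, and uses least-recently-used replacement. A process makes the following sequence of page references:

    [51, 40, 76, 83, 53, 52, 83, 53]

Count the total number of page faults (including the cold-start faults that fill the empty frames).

8

51 -> miss, frames {51}
40 -> miss, frames {51,40}
76 -> miss, evict 51, frames {40,76}
83 -> miss, evict 40, frames {76,83}
53 -> miss, evict 76, frames {83,53}
52 -> miss, evict 83, frames {53,52}
83 -> miss, evict 53, frames {52,83}
53 -> miss, evict 52, frames {83,53}
Page faults: 8.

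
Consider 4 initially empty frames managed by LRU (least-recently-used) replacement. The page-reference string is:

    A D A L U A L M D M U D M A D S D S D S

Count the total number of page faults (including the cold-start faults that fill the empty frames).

A → miss, frames [A]
D → miss, frames [A, D]
A → hit
L → miss, frames [D, A, L]
U → miss, frames [D, A, L, U]
A → hit
L → hit
M → miss, evict D, frames [U, A, L, M]
D → miss, evict U, frames [A, L, M, D]
M → hit
U → miss, evict A, frames [L, D, M, U]
D → hit
M → hit
A → miss, evict L, frames [U, D, M, A]
D → hit
S → miss, evict U, frames [M, A, D, S]
D → hit
S → hit
D → hit
S → hit
Page faults: 9.

9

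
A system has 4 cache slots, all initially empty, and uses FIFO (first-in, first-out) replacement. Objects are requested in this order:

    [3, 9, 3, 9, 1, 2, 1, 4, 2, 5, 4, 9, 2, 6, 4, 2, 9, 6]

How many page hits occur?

9

3 → miss, frames (3)
9 → miss, frames (3 9)
3 → hit
9 → hit
1 → miss, frames (3 9 1)
2 → miss, frames (3 9 1 2)
1 → hit
4 → miss, evict 3, frames (9 1 2 4)
2 → hit
5 → miss, evict 9, frames (1 2 4 5)
4 → hit
9 → miss, evict 1, frames (2 4 5 9)
2 → hit
6 → miss, evict 2, frames (4 5 9 6)
4 → hit
2 → miss, evict 4, frames (5 9 6 2)
9 → hit
6 → hit
Hits: 9.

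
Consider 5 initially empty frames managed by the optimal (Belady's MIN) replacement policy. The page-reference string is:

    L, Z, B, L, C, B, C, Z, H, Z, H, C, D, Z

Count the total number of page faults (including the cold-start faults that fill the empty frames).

6

L -> fault, frames {L}
Z -> fault, frames {L,Z}
B -> fault, frames {L,Z,B}
L -> hit
C -> fault, frames {L,Z,B,C}
B -> hit
C -> hit
Z -> hit
H -> fault, frames {L,Z,B,C,H}
Z -> hit
H -> hit
C -> hit
D -> fault, evict H, frames {L,Z,B,C,D}
Z -> hit
Page faults: 6.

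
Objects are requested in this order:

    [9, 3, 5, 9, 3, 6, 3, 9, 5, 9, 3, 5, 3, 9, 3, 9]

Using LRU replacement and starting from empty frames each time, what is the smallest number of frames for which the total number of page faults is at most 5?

3

f=1: 16 faults
f=2: 11 faults
f=3: 5 faults
f=4: 4 faults
Smallest f with faults ≤ 5 is 3.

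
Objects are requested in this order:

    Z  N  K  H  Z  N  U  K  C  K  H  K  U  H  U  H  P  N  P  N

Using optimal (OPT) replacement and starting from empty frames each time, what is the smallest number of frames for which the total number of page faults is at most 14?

2

f=1: 20 faults
f=2: 12 faults
f=3: 10 faults
f=4: 8 faults
f=5: 7 faults
f=6: 7 faults
f=7: 7 faults
Smallest f with faults ≤ 14 is 2.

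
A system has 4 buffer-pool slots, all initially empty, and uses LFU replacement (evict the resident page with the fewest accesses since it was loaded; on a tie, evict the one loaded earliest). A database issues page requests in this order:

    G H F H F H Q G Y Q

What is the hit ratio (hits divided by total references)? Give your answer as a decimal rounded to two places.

G -> fault, frames {G}
H -> fault, frames {G,H}
F -> fault, frames {G,H,F}
H -> hit
F -> hit
H -> hit
Q -> fault, frames {G,H,F,Q}
G -> hit
Y -> fault, evict Q, frames {G,H,F,Y}
Q -> fault, evict Y, frames {G,H,F,Q}
Hits: 4 of 10 references → 4/10 = 0.4000.

0.40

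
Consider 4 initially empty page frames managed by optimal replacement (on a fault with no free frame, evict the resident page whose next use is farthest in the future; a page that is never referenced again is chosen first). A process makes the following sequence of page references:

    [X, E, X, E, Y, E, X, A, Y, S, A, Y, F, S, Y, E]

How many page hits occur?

X -> fault, frames (X)
E -> fault, frames (X E)
X -> hit
E -> hit
Y -> fault, frames (X E Y)
E -> hit
X -> hit
A -> fault, frames (X E Y A)
Y -> hit
S -> fault, evict X, frames (E Y A S)
A -> hit
Y -> hit
F -> fault, evict A, frames (E Y S F)
S -> hit
Y -> hit
E -> hit
Hits: 10.

10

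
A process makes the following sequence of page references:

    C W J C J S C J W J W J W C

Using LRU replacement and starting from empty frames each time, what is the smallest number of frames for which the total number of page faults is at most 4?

4

f=1: 14 faults
f=2: 9 faults
f=3: 5 faults
f=4: 4 faults
Smallest f with faults ≤ 4 is 4.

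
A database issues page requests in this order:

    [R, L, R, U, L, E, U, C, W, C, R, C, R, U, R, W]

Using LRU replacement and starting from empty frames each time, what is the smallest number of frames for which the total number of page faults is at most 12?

2

f=1: 16 faults
f=2: 11 faults
f=3: 9 faults
f=4: 7 faults
f=5: 7 faults
f=6: 6 faults
Smallest f with faults ≤ 12 is 2.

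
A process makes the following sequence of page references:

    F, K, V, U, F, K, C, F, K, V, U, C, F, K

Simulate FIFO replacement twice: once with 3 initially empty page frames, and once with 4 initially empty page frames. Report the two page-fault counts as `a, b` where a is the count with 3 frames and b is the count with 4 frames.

11, 12

3 frames: F F F F F F F . . F F . F F → 11 faults.
4 frames: F F F F . . F F F F F F F F → 12 faults.
12 > 11: adding a frame increased faults — Belady's anomaly.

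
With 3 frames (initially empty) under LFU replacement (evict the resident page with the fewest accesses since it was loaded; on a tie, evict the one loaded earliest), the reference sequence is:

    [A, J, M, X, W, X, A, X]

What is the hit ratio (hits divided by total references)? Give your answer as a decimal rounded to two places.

A → fault, frames {A}
J → fault, frames {A,J}
M → fault, frames {A,J,M}
X → fault, evict A, frames {J,M,X}
W → fault, evict J, frames {M,X,W}
X → hit
A → fault, evict M, frames {X,W,A}
X → hit
Hits: 2 of 8 references → 2/8 = 0.2500.

0.25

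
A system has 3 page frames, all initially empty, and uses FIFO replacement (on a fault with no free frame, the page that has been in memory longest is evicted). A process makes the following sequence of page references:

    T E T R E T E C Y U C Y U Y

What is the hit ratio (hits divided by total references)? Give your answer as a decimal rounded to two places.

0.57

T: fault, frames [T]
E: fault, frames [T, E]
T: hit
R: fault, frames [T, E, R]
E: hit
T: hit
E: hit
C: fault, evict T, frames [E, R, C]
Y: fault, evict E, frames [R, C, Y]
U: fault, evict R, frames [C, Y, U]
C: hit
Y: hit
U: hit
Y: hit
Hits: 8 of 14 references → 8/14 = 0.5714.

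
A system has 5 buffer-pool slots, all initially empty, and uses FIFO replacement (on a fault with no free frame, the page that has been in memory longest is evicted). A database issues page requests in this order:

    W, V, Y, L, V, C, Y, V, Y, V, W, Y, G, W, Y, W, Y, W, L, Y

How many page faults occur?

7

W -> fault, frames (W)
V -> fault, frames (W V)
Y -> fault, frames (W V Y)
L -> fault, frames (W V Y L)
V -> hit
C -> fault, frames (W V Y L C)
Y -> hit
V -> hit
Y -> hit
V -> hit
W -> hit
Y -> hit
G -> fault, evict W, frames (V Y L C G)
W -> fault, evict V, frames (Y L C G W)
Y -> hit
W -> hit
Y -> hit
W -> hit
L -> hit
Y -> hit
Page faults: 7.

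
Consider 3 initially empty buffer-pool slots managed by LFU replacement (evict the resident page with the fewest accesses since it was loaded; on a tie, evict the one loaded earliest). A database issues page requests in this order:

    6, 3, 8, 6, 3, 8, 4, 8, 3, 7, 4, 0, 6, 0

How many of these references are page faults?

6: miss, frames {6}
3: miss, frames {6,3}
8: miss, frames {6,3,8}
6: hit
3: hit
8: hit
4: miss, evict 6, frames {3,8,4}
8: hit
3: hit
7: miss, evict 4, frames {3,8,7}
4: miss, evict 7, frames {3,8,4}
0: miss, evict 4, frames {3,8,0}
6: miss, evict 0, frames {3,8,6}
0: miss, evict 6, frames {3,8,0}
Page faults: 9.

9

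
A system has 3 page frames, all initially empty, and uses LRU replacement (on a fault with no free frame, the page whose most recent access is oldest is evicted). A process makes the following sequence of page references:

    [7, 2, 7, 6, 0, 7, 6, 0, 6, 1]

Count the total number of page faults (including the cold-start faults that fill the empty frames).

7 → fault, frames {7}
2 → fault, frames {7,2}
7 → hit
6 → fault, frames {2,7,6}
0 → fault, evict 2, frames {7,6,0}
7 → hit
6 → hit
0 → hit
6 → hit
1 → fault, evict 7, frames {0,6,1}
Page faults: 5.

5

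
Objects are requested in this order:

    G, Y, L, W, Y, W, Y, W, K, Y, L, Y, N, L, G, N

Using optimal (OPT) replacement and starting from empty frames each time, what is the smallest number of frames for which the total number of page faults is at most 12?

f=1: 16 faults
f=2: 8 faults
f=3: 7 faults
f=4: 6 faults
f=5: 6 faults
f=6: 6 faults
Smallest f with faults ≤ 12 is 2.

2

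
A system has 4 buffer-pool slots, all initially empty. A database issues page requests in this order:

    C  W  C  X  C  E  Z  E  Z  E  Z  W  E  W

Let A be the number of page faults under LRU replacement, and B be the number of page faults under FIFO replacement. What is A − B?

Under LRU: F F . F . F F . . . . F . . → 6 faults.
Under FIFO: F F . F . F F . . . . . . . → 5 faults.
A − B = 6 − 5 = 1.

1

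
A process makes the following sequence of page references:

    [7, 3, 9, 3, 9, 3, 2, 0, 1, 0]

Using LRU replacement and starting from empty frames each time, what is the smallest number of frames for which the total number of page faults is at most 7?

f=1: 10 faults
f=2: 6 faults
f=3: 6 faults
f=4: 6 faults
f=5: 6 faults
f=6: 6 faults
Smallest f with faults ≤ 7 is 2.

2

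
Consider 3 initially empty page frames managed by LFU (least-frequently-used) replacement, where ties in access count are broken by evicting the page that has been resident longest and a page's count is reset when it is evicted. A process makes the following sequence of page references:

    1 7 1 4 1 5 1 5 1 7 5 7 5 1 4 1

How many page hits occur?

1: miss, frames (1)
7: miss, frames (1 7)
1: hit
4: miss, frames (1 7 4)
1: hit
5: miss, evict 7, frames (1 4 5)
1: hit
5: hit
1: hit
7: miss, evict 4, frames (1 5 7)
5: hit
7: hit
5: hit
1: hit
4: miss, evict 7, frames (1 5 4)
1: hit
Hits: 10.

10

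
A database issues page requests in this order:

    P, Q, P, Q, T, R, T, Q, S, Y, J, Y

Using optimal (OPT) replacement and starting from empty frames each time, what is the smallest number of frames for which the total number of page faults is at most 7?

f=1: 12 faults
f=2: 8 faults
f=3: 7 faults
f=4: 7 faults
f=5: 7 faults
f=6: 7 faults
f=7: 7 faults
Smallest f with faults ≤ 7 is 3.

3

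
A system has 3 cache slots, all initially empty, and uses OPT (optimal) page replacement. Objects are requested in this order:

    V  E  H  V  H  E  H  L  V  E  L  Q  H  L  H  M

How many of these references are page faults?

7

V: miss, frames {V}
E: miss, frames {V,E}
H: miss, frames {V,E,H}
V: hit
H: hit
E: hit
H: hit
L: miss, evict H, frames {V,E,L}
V: hit
E: hit
L: hit
Q: miss, evict E, frames {V,L,Q}
H: miss, evict Q, frames {V,L,H}
L: hit
H: hit
M: miss, evict H, frames {V,L,M}
Page faults: 7.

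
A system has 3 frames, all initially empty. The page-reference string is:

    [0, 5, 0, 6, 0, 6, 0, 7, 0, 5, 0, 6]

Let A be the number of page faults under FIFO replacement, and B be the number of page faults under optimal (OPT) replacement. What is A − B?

Under FIFO: F F . F . . . F F F . F → 7 faults.
Under OPT: F F . F . . . F . . . F → 5 faults.
A − B = 7 − 5 = 2.

2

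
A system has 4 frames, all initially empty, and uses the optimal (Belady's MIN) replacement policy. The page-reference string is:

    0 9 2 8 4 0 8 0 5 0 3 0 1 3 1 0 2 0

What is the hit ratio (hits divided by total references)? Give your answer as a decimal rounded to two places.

0.56

0: fault, frames (0)
9: fault, frames (0 9)
2: fault, frames (0 9 2)
8: fault, frames (0 9 2 8)
4: fault, evict 9, frames (0 2 8 4)
0: hit
8: hit
0: hit
5: fault, evict 4, frames (0 2 8 5)
0: hit
3: fault, evict 5, frames (0 2 8 3)
0: hit
1: fault, evict 8, frames (0 2 3 1)
3: hit
1: hit
0: hit
2: hit
0: hit
Hits: 10 of 18 references → 10/18 = 0.5556.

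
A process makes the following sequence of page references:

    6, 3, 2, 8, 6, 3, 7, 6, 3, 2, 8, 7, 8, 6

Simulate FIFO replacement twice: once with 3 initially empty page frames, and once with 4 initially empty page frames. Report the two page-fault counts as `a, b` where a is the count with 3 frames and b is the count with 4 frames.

10, 11

3 frames: F F F F F F F . . F F . . F → 10 faults.
4 frames: F F F F . . F F F F F F . F → 11 faults.
11 > 10: adding a frame increased faults — Belady's anomaly.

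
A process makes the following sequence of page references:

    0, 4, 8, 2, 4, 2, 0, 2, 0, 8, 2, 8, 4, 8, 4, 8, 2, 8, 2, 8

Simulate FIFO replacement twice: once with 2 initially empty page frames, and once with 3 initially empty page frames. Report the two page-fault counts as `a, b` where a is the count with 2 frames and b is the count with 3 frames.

11, 8

2 frames: F F F F F . F F . F . . F . . . F F . . → 11 faults.
3 frames: F F F F . . F . . . . . F F . . F . . . → 8 faults.
8 < 11: adding a frame reduced faults, as is typical.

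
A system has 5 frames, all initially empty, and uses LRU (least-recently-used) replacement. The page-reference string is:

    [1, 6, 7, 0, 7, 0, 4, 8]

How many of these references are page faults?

6

1: miss, frames {1}
6: miss, frames {1,6}
7: miss, frames {1,6,7}
0: miss, frames {1,6,7,0}
7: hit
0: hit
4: miss, frames {1,6,7,0,4}
8: miss, evict 1, frames {6,7,0,4,8}
Page faults: 6.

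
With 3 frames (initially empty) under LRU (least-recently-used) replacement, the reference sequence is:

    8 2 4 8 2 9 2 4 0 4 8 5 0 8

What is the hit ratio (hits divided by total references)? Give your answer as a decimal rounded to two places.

8 -> fault, frames {8}
2 -> fault, frames {8,2}
4 -> fault, frames {8,2,4}
8 -> hit
2 -> hit
9 -> fault, evict 4, frames {8,2,9}
2 -> hit
4 -> fault, evict 8, frames {9,2,4}
0 -> fault, evict 9, frames {2,4,0}
4 -> hit
8 -> fault, evict 2, frames {0,4,8}
5 -> fault, evict 0, frames {4,8,5}
0 -> fault, evict 4, frames {8,5,0}
8 -> hit
Hits: 5 of 14 references → 5/14 = 0.3571.

0.36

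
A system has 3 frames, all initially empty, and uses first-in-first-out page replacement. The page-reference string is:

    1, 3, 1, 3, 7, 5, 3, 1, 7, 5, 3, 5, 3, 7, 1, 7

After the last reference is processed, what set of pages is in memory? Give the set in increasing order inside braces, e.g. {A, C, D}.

1: miss, frames (1)
3: miss, frames (1 3)
1: hit
3: hit
7: miss, frames (1 3 7)
5: miss, evict 1, frames (3 7 5)
3: hit
1: miss, evict 3, frames (7 5 1)
7: hit
5: hit
3: miss, evict 7, frames (5 1 3)
5: hit
3: hit
7: miss, evict 5, frames (1 3 7)
1: hit
7: hit

{1, 3, 7}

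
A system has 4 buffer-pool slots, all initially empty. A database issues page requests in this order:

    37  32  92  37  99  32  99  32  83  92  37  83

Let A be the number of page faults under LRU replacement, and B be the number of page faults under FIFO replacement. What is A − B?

Under LRU: F F F . F . . . F F F . → 7 faults.
Under FIFO: F F F . F . . . F . F . → 6 faults.
A − B = 7 − 6 = 1.

1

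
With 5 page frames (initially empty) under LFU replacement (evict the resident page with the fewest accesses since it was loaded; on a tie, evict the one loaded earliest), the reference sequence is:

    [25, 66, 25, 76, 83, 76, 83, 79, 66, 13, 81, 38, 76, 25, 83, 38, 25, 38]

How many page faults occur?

25: miss, frames [25]
66: miss, frames [25, 66]
25: hit
76: miss, frames [25, 66, 76]
83: miss, frames [25, 66, 76, 83]
76: hit
83: hit
79: miss, frames [25, 66, 76, 83, 79]
66: hit
13: miss, evict 79, frames [25, 66, 76, 83, 13]
81: miss, evict 13, frames [25, 66, 76, 83, 81]
38: miss, evict 81, frames [25, 66, 76, 83, 38]
76: hit
25: hit
83: hit
38: hit
25: hit
38: hit
Page faults: 8.

8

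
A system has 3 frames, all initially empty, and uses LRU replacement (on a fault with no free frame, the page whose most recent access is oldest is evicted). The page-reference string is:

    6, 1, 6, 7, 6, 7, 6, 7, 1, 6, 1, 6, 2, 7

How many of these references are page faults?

5

6 → fault, frames {6}
1 → fault, frames {6,1}
6 → hit
7 → fault, frames {1,6,7}
6 → hit
7 → hit
6 → hit
7 → hit
1 → hit
6 → hit
1 → hit
6 → hit
2 → fault, evict 7, frames {1,6,2}
7 → fault, evict 1, frames {6,2,7}
Page faults: 5.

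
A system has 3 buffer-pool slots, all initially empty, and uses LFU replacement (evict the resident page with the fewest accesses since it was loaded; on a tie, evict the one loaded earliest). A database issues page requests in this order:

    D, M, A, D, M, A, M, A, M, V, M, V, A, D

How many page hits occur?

9

D → miss, frames [D]
M → miss, frames [D, M]
A → miss, frames [D, M, A]
D → hit
M → hit
A → hit
M → hit
A → hit
M → hit
V → miss, evict D, frames [M, A, V]
M → hit
V → hit
A → hit
D → miss, evict V, frames [M, A, D]
Hits: 9.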